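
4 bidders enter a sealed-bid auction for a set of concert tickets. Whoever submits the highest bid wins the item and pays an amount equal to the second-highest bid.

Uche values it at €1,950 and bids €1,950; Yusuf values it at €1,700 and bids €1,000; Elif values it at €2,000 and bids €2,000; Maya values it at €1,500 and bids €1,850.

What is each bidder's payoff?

Uche €0, Yusuf €0, Elif €50, Maya €0.

Ordered from highest: Elif €2,000; Uche €1,950; Maya €1,850; Yusuf €1,000.
Elif has the top bid and wins; the price is the second-highest bid, €1,950.
Elif's payoff = €2,000 − €1,950 = €50. All other bidders lose, so their payoff is 0.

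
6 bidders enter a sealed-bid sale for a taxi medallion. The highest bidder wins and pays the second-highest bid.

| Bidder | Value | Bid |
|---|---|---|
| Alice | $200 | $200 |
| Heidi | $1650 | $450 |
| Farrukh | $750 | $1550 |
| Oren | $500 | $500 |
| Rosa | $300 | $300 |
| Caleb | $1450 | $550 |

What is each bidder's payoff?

Sorted high to low: Farrukh $1550; Caleb $550; Oren $500; Heidi $450; Rosa $300; Alice $200.
Farrukh has the top bid and wins; the price is the second-highest bid, $550.
Farrukh's payoff = $750 − $550 = $200. All other bidders lose, so their payoff is 0.

Payoffs: Alice $0, Heidi $0, Farrukh $200, Oren $0, Rosa $0, Caleb $0.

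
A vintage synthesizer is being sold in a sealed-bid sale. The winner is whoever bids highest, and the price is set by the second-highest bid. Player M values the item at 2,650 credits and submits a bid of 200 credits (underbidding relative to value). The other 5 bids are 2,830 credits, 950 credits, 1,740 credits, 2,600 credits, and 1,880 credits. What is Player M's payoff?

Highest competing bid: 2,830 credits.
Player M's bid 200 credits is not the highest, so Player M loses, pays nothing, and earns zero payoff.

Player M's payoff: 0 credits.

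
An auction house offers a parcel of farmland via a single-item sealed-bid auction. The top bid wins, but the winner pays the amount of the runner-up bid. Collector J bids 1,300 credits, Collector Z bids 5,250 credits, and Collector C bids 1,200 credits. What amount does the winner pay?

The winner pays 1,300 credits.

Bids in descending order: Collector Z 5,250 credits, then Collector J 1,300 credits, then Collector C 1,200 credits.
Collector Z has the highest bid, so Collector Z wins.
The second-highest bid is 1,300 credits, so that is what Collector Z pays.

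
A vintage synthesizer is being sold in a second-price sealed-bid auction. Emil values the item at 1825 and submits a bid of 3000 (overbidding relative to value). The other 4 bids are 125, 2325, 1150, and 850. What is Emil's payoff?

Emil's payoff: -500.

Highest competing bid: 2325.
Emil's bid 3000 is the highest overall, so Emil wins and pays the second-highest bid, 2325.
Payoff = value − price = 1825 − 2325 = -500.
Overbidding won the item at a price above value — truthful bidding would have avoided this loss.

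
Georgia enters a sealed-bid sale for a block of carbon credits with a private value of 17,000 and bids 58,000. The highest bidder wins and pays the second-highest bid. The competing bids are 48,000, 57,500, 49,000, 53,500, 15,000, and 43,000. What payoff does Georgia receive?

Georgia's payoff: -40,500.

Highest competing bid: 57,500.
Georgia's bid 58,000 is the highest overall, so Georgia wins and pays the second-highest bid, 57,500.
Payoff = value − price = 17,000 − 57,500 = -40,500.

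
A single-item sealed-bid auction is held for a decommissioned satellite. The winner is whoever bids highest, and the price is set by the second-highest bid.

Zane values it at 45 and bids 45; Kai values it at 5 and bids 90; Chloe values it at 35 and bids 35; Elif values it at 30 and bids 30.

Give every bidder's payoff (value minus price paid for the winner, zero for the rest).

Sorted high to low: Kai 90 > Zane 45 > Chloe 35 > Elif 30.
Kai has the top bid and wins; the price is the second-highest bid, 45.
Kai's payoff = 5 − 45 = -40. All other bidders lose, so their payoff is 0.

Zane 0, Kai -40, Chloe 0, Elif 0.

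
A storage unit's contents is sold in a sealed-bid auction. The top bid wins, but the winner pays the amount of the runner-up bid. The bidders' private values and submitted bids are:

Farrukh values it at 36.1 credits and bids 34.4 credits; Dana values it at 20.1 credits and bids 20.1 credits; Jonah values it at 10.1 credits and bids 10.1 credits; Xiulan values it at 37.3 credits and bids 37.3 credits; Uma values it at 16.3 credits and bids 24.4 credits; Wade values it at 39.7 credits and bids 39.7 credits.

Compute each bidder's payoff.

Payoffs: Farrukh 0.0 credits, Dana 0.0 credits, Jonah 0.0 credits, Xiulan 0.0 credits, Uma 0.0 credits, Wade 2.4 credits.

Ranking the bids: Wade 39.7 credits, then Xiulan 37.3 credits, then Farrukh 34.4 credits, then Uma 24.4 credits, then Dana 20.1 credits, then Jonah 10.1 credits.
Wade has the top bid and wins; the price is the second-highest bid, 37.3 credits.
Wade's payoff = 39.7 credits − 37.3 credits = 2.4 credits. All other bidders lose, so their payoff is 0.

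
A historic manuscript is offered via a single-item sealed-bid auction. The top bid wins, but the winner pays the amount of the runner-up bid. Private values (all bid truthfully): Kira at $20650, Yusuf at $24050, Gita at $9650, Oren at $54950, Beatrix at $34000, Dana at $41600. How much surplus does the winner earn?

Sorted high to low: Oren $54950 > Dana $41600 > Beatrix $34000 > Yusuf $24050 > Kira $20650 > Gita $9650.
Oren wins with the top bid and pays the second-highest, $41600.
Surplus = $54950 − $41600 = $13350.

$13350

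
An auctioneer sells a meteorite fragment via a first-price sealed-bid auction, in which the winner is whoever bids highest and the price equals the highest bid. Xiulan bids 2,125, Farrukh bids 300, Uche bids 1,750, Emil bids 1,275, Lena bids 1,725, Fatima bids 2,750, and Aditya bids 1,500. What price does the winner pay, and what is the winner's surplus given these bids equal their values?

Bids in descending order: Fatima 2,750 > Xiulan 2,125 > Uche 1,750 > Lena 1,725 > Aditya 1,500 > Emil 1,275 > Farrukh 300.
Fatima is the highest bidder, so Fatima wins.
Under the first-price rule, the price is the highest bid: 2,750.
Surplus = 2,750 − 2,750 = 0.

Price 2,750; surplus 0.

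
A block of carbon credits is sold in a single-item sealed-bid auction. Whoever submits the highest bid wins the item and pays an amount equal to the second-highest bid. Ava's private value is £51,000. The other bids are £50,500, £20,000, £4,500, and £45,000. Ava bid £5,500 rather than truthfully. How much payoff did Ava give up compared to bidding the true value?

£500

The highest competing bid is £50,500.
Bidding truthfully at £51,000: Ava has the top bid, wins, and pays the second-highest bid £50,500. Payoff = £51,000 − £50,500 = £500.
Bidding £5,500: the top bid is £50,500 (a rival), so Ava loses. Payoff = £0.
Regret = truthful payoff − actual payoff = £500 − £0 = £500.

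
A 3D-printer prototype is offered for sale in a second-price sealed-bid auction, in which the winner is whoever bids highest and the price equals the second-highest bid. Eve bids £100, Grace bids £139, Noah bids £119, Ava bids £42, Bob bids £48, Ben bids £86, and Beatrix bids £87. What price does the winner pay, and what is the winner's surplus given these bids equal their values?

The winner pays £119 for a surplus of £20.

Ranking the bids: Grace £139, then Noah £119, then Eve £100, then Beatrix £87, then Ben £86, then Bob £48, then Ava £42.
Grace is the highest bidder, so Grace wins.
Under the second-price rule, the price is the second-highest bid: £119.
Surplus = £139 − £119 = £20.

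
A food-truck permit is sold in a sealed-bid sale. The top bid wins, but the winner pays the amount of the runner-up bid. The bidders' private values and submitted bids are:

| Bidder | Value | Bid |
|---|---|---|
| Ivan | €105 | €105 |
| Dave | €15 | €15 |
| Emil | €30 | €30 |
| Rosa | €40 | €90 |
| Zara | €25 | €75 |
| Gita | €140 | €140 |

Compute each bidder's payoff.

Sorted high to low: Gita €140, then Ivan €105, then Rosa €90, then Zara €75, then Emil €30, then Dave €15.
Gita has the top bid and wins; the price is the second-highest bid, €105.
Gita's payoff = €140 − €105 = €35. All other bidders lose, so their payoff is 0.

Payoffs: Ivan €0, Dave €0, Emil €0, Rosa €0, Zara €0, Gita €35.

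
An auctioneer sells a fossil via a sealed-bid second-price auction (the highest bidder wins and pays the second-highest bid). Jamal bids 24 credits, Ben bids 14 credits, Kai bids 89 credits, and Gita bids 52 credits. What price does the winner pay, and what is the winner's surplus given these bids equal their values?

Bids in descending order: Kai 89 credits > Gita 52 credits > Jamal 24 credits > Ben 14 credits.
Kai is the highest bidder, so Kai wins.
Under the second-price rule, the price is the second-highest bid: 52 credits.
Surplus = 89 credits − 52 credits = 37 credits.

Price 52 credits; surplus 37 credits.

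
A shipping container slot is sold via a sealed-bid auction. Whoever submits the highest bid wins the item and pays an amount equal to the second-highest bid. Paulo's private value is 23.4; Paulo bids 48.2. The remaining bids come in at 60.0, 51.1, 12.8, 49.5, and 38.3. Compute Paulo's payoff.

Highest competing bid: 60.0.
Paulo's bid 48.2 is not the highest, so Paulo loses, pays nothing, and earns zero payoff.

Payoff = 0.0.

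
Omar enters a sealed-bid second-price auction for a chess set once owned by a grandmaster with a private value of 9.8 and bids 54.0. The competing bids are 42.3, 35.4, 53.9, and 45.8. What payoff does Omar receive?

Omar's payoff: -44.1.

Highest competing bid: 53.9.
Omar's bid 54.0 is the highest overall, so Omar wins and pays the second-highest bid, 53.9.
Payoff = value − price = 9.8 − 53.9 = -44.1.
Overbidding won the item at a price above value — truthful bidding would have avoided this loss.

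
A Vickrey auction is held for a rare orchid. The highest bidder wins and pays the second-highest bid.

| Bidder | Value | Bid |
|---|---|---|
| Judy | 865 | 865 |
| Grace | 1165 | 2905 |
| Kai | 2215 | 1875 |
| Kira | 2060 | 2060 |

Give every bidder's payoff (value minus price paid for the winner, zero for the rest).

Sorted high to low: Grace 2905 > Kira 2060 > Kai 1875 > Judy 865.
Grace has the top bid and wins; the price is the second-highest bid, 2060.
Grace's payoff = 1165 − 2060 = -895. All other bidders lose, so their payoff is 0.

Judy 0, Grace -895, Kai 0, Kira 0.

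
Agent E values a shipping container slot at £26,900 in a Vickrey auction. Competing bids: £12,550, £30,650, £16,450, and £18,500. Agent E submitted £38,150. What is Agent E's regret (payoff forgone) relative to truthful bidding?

Payoff forgone: £3,750.

The highest competing bid is £30,650.
Bidding truthfully at £26,900: the top bid is £30,650 (a rival), so Agent E loses. Payoff = £0.
Bidding £38,150: Agent E has the top bid, wins, and pays the second-highest bid £30,650. Payoff = £26,900 − £30,650 = -£3,750.
Regret = truthful payoff − actual payoff = £0 − -£3,750 = £3,750.
Deviating from a truthful bid can only lose payoff in a second-price auction — never gain.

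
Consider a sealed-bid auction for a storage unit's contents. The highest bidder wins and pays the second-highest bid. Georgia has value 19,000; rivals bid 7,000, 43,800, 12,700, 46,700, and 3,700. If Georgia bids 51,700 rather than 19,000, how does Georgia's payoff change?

-27,700

The highest competing bid is 46,700.
Bidding truthfully at 19,000: the top bid is 46,700 (a rival), so Georgia loses. Payoff = 0.
Bidding 51,700: Georgia has the top bid, wins, and pays the second-highest bid 46,700. Payoff = 19,000 − 46,700 = -27,700.
Change = -27,700 − 0 = -27,700.
Deviating from a truthful bid can only lose payoff in a second-price auction — never gain.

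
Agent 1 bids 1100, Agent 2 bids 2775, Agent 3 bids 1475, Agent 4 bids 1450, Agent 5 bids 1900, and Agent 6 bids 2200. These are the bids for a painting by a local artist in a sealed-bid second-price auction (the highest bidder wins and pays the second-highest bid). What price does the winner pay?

The winner pays 2200.

Ranking the bids: Agent 2 2775; Agent 6 2200; Agent 5 1900; Agent 3 1475; Agent 4 1450; Agent 1 1100.
Agent 2 is the highest bidder, so Agent 2 wins.
Under the second-price rule, the price is the second-highest bid: 2200.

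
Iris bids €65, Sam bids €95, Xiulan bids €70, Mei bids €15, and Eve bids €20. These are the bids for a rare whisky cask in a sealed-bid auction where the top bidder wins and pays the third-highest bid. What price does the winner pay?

Bids in descending order: Sam €95 > Xiulan €70 > Iris €65 > Eve €20 > Mei €15.
Sam is the highest bidder, so Sam wins.
Under the third-price rule, the price is the third-highest bid: €65.

Price paid: €65.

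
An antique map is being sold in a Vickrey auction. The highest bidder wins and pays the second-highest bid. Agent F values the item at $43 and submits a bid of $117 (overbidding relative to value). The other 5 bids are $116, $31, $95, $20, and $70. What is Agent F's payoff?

Highest competing bid: $116.
Agent F's bid $117 is the highest overall, so Agent F wins and pays the second-highest bid, $116.
Payoff = value − price = $43 − $116 = -$73.
Overbidding won the item at a price above value — truthful bidding would have avoided this loss.

Agent F's payoff: -$73.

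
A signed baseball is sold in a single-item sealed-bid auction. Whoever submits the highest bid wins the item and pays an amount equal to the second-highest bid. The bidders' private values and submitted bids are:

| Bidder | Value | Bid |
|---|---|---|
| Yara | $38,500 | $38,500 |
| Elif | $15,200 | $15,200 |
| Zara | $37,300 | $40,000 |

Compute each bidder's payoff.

Yara $0, Elif $0, Zara -$1,200.

Ordered from highest: Zara $40,000, then Yara $38,500, then Elif $15,200.
Zara has the top bid and wins; the price is the second-highest bid, $38,500.
Zara's payoff = $37,300 − $38,500 = -$1,200. All other bidders lose, so their payoff is 0.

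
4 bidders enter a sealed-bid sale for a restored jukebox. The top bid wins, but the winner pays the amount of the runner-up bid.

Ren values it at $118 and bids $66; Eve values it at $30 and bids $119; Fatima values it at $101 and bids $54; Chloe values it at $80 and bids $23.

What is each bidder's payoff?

Payoffs: Ren $0, Eve -$36, Fatima $0, Chloe $0.

Bids in descending order: Eve $119; Ren $66; Fatima $54; Chloe $23.
Eve has the top bid and wins; the price is the second-highest bid, $66.
Eve's payoff = $30 − $66 = -$36. All other bidders lose, so their payoff is 0.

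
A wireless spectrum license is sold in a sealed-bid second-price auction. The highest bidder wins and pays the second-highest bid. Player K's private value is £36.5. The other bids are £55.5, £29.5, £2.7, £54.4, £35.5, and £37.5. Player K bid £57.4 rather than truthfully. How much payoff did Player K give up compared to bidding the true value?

The highest competing bid is £55.5.
Bidding truthfully at £36.5: the top bid is £55.5 (a rival), so Player K loses. Payoff = £0.0.
Bidding £57.4: Player K has the top bid, wins, and pays the second-highest bid £55.5. Payoff = £36.5 − £55.5 = -£19.0.
Regret = truthful payoff − actual payoff = £0.0 − -£19.0 = £19.0.

Payoff forgone: £19.0.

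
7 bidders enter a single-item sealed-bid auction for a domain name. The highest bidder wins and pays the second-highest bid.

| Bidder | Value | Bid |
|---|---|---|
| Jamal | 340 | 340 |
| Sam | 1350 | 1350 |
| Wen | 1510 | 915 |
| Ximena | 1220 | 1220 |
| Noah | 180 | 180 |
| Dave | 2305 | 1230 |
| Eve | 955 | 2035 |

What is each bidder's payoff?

Bids in descending order: Eve 2035, then Sam 1350, then Dave 1230, then Ximena 1220, then Wen 915, then Jamal 340, then Noah 180.
Eve has the top bid and wins; the price is the second-highest bid, 1350.
Eve's payoff = 955 − 1350 = -395. All other bidders lose, so their payoff is 0.

Payoffs: Jamal 0, Sam 0, Wen 0, Ximena 0, Noah 0, Dave 0, Eve -395.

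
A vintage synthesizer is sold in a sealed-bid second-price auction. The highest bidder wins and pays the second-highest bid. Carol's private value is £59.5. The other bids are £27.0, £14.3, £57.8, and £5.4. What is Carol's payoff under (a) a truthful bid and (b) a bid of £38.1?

Truthful: £1.7; alternative: £0.0.

The highest competing bid is £57.8.
Bidding truthfully at £59.5: Carol has the top bid, wins, and pays the second-highest bid £57.8. Payoff = £59.5 − £57.8 = £1.7.
Bidding £38.1: the top bid is £57.8 (a rival), so Carol loses. Payoff = £0.0.
This is the dominant-strategy logic: truthful bidding weakly beats any alternative.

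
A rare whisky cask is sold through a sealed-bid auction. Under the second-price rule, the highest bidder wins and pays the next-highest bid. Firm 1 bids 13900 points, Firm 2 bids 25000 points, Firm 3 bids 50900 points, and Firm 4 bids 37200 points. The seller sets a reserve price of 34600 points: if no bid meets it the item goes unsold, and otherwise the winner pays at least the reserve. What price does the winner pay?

Price paid: 37200 points.

Ranking the bids: Firm 3 50900 points, then Firm 4 37200 points, then Firm 2 25000 points, then Firm 1 13900 points.
Firm 3 has the highest bid, so Firm 3 wins.
The second-highest bid is 37200 points, which exceeds the reserve, so that sets the price.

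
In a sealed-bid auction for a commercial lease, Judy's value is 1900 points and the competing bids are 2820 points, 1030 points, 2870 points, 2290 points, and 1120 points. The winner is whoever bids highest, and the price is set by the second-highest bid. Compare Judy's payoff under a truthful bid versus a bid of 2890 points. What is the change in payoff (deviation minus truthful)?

Payoff change: -970 points.

The highest competing bid is 2870 points.
Bidding truthfully at 1900 points: the top bid is 2870 points (a rival), so Judy loses. Payoff = 0 points.
Bidding 2890 points: Judy has the top bid, wins, and pays the second-highest bid 2870 points. Payoff = 1900 points − 2870 points = -970 points.
Change = -970 points − 0 points = -970 points.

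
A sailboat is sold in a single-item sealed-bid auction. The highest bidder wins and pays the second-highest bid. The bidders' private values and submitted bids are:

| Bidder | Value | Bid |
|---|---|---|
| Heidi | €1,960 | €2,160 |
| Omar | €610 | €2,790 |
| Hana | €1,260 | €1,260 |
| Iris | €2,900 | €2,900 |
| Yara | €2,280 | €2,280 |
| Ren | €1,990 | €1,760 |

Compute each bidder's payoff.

Payoffs: Heidi €0, Omar €0, Hana €0, Iris €110, Yara €0, Ren €0.

Bids in descending order: Iris €2,900 > Omar €2,790 > Yara €2,280 > Heidi €2,160 > Ren €1,760 > Hana €1,260.
Iris has the top bid and wins; the price is the second-highest bid, €2,790.
Iris's payoff = €2,900 − €2,790 = €110. All other bidders lose, so their payoff is 0.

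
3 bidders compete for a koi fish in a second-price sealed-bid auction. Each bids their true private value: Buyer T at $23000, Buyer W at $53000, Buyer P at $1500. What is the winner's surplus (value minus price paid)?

Sorted high to low: Buyer W $53000; Buyer T $23000; Buyer P $1500.
Buyer W wins with the top bid and pays the second-highest, $23000.
Surplus = $53000 − $23000 = $30000.

$30000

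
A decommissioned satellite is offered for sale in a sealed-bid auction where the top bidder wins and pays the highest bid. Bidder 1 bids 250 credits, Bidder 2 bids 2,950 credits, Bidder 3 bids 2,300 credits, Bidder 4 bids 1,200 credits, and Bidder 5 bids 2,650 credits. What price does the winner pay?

2,950 credits

Ordered from highest: Bidder 2 2,950 credits; Bidder 5 2,650 credits; Bidder 3 2,300 credits; Bidder 4 1,200 credits; Bidder 1 250 credits.
Bidder 2 is the highest bidder, so Bidder 2 wins.
Under the first-price rule, the price is the highest bid: 2,950 credits.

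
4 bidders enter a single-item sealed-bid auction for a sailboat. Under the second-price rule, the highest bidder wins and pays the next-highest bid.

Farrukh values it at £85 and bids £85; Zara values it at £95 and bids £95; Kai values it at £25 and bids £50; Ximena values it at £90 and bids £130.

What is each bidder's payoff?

Farrukh £0, Zara £0, Kai £0, Ximena -£5.

Bids in descending order: Ximena £130; Zara £95; Farrukh £85; Kai £50.
Ximena has the top bid and wins; the price is the second-highest bid, £95.
Ximena's payoff = £90 − £95 = -£5. All other bidders lose, so their payoff is 0.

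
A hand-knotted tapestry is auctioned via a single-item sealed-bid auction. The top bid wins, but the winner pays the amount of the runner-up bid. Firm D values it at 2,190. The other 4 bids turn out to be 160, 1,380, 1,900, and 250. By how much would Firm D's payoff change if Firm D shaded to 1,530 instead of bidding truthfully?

The highest competing bid is 1,900.
Bidding truthfully at 2,190: Firm D has the top bid, wins, and pays the second-highest bid 1,900. Payoff = 2,190 − 1,900 = 290.
Bidding 1,530: the top bid is 1,900 (a rival), so Firm D loses. Payoff = 0.
Change = 0 − 290 = -290.

Change in payoff: -290.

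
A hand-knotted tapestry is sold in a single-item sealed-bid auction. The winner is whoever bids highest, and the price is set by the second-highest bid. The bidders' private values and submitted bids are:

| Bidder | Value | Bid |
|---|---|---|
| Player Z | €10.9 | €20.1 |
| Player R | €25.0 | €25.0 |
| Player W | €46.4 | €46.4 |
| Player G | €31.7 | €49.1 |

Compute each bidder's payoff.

Player Z €0.0, Player R €0.0, Player W €0.0, Player G -€14.7.

Sorted high to low: Player G €49.1 > Player W €46.4 > Player R €25.0 > Player Z €20.1.
Player G has the top bid and wins; the price is the second-highest bid, €46.4.
Player G's payoff = €31.7 − €46.4 = -€14.7. All other bidders lose, so their payoff is 0.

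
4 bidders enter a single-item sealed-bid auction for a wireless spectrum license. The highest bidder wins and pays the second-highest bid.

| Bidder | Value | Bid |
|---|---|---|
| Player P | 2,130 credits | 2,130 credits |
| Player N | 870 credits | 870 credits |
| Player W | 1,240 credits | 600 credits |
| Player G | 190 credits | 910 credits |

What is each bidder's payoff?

Sorted high to low: Player P 2,130 credits, then Player G 910 credits, then Player N 870 credits, then Player W 600 credits.
Player P has the top bid and wins; the price is the second-highest bid, 910 credits.
Player P's payoff = 2,130 credits − 910 credits = 1,220 credits. All other bidders lose, so their payoff is 0.

Payoffs: Player P 1,220 credits, Player N 0 credits, Player W 0 credits, Player G 0 credits.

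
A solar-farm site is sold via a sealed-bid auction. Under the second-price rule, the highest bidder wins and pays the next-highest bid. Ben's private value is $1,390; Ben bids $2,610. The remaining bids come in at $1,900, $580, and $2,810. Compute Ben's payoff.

Highest competing bid: $2,810.
Ben's bid $2,610 is not the highest, so Ben loses, pays nothing, and earns zero payoff.

$0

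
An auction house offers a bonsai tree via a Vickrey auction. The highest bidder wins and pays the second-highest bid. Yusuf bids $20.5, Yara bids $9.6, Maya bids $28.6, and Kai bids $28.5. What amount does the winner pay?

Sorted high to low: Maya $28.6, then Kai $28.5, then Yusuf $20.5, then Yara $9.6.
Maya has the highest bid, so Maya wins.
The second-highest bid is $28.5, so that is what Maya pays.

$28.5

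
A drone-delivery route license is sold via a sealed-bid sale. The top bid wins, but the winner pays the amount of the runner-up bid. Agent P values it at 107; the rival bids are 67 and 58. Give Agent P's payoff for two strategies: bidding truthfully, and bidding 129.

Truthful: 40; alternative: 40.

The highest competing bid is 67.
Bidding truthfully at 107: Agent P has the top bid, wins, and pays the second-highest bid 67. Payoff = 107 − 67 = 40.
Bidding 129: Agent P has the top bid, wins, and pays the second-highest bid 67. Payoff = 107 − 67 = 40.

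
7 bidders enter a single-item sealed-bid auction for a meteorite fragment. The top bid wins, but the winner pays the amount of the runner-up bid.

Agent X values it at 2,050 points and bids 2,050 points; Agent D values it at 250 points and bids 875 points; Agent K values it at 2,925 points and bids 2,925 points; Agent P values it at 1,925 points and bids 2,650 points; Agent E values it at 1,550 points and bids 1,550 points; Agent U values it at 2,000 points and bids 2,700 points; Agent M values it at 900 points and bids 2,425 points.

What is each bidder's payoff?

Bids in descending order: Agent K 2,925 points; Agent U 2,700 points; Agent P 2,650 points; Agent M 2,425 points; Agent X 2,050 points; Agent E 1,550 points; Agent D 875 points.
Agent K has the top bid and wins; the price is the second-highest bid, 2,700 points.
Agent K's payoff = 2,925 points − 2,700 points = 225 points. All other bidders lose, so their payoff is 0.

Agent X 0 points, Agent D 0 points, Agent K 225 points, Agent P 0 points, Agent E 0 points, Agent U 0 points, Agent M 0 points.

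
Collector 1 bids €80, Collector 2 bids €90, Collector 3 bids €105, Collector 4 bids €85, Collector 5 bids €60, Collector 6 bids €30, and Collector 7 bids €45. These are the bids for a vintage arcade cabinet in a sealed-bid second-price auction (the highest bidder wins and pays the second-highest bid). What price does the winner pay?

Price paid: €90.

Ranking the bids: Collector 3 €105; Collector 2 €90; Collector 4 €85; Collector 1 €80; Collector 5 €60; Collector 7 €45; Collector 6 €30.
Collector 3 is the highest bidder, so Collector 3 wins.
Under the second-price rule, the price is the second-highest bid: €90.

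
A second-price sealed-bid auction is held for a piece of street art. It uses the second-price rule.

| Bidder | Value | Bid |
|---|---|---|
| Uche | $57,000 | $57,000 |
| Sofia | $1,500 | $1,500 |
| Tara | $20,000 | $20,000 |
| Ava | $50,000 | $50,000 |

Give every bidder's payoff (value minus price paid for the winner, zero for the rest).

Bids in descending order: Uche $57,000 > Ava $50,000 > Tara $20,000 > Sofia $1,500.
Uche has the top bid and wins; the price is the second-highest bid, $50,000.
Uche's payoff = $57,000 − $50,000 = $7,000. All other bidders lose, so their payoff is 0.

Payoffs: Uche $7,000, Sofia $0, Tara $0, Ava $0.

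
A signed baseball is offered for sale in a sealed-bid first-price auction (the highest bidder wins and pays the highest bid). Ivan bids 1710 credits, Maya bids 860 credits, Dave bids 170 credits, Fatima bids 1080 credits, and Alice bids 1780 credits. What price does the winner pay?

1780 credits

Ranking the bids: Alice 1780 credits, then Ivan 1710 credits, then Fatima 1080 credits, then Maya 860 credits, then Dave 170 credits.
Alice is the highest bidder, so Alice wins.
Under the first-price rule, the price is the highest bid: 1780 credits.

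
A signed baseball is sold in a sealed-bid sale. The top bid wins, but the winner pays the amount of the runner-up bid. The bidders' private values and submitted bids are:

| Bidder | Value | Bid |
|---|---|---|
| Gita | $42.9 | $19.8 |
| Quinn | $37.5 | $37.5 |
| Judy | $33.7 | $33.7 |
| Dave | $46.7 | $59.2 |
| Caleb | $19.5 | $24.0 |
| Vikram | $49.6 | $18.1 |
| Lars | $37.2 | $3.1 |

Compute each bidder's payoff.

Gita $0.0, Quinn $0.0, Judy $0.0, Dave $9.2, Caleb $0.0, Vikram $0.0, Lars $0.0.

Ordered from highest: Dave $59.2, then Quinn $37.5, then Judy $33.7, then Caleb $24.0, then Gita $19.8, then Vikram $18.1, then Lars $3.1.
Dave has the top bid and wins; the price is the second-highest bid, $37.5.
Dave's payoff = $46.7 − $37.5 = $9.2. All other bidders lose, so their payoff is 0.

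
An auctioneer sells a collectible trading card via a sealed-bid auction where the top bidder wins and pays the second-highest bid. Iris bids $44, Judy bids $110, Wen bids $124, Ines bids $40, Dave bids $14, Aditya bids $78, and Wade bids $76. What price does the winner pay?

Bids in descending order: Wen $124 > Judy $110 > Aditya $78 > Wade $76 > Iris $44 > Ines $40 > Dave $14.
Wen is the highest bidder, so Wen wins.
Under the second-price rule, the price is the second-highest bid: $110.

$110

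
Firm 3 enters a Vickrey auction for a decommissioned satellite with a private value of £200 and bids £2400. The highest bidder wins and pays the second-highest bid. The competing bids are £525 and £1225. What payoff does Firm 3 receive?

Highest competing bid: £1225.
Firm 3's bid £2400 is the highest overall, so Firm 3 wins and pays the second-highest bid, £1225.
Payoff = value − price = £200 − £1225 = -£1025.

The bidder's payoff: -£1025.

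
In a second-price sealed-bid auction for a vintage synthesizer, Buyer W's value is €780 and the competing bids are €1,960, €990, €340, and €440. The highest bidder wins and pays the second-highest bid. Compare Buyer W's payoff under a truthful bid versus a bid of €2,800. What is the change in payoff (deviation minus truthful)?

Payoff change: -€1,180.

The highest competing bid is €1,960.
Bidding truthfully at €780: the top bid is €1,960 (a rival), so Buyer W loses. Payoff = €0.
Bidding €2,800: Buyer W has the top bid, wins, and pays the second-highest bid €1,960. Payoff = €780 − €1,960 = -€1,180.
Change = -€1,180 − €0 = -€1,180.
This is the dominant-strategy logic: truthful bidding weakly beats any alternative.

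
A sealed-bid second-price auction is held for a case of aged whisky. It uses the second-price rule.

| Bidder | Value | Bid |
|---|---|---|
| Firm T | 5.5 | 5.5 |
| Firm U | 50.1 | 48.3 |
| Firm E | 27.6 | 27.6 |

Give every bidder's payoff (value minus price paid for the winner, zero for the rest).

Ordered from highest: Firm U 48.3; Firm E 27.6; Firm T 5.5.
Firm U has the top bid and wins; the price is the second-highest bid, 27.6.
Firm U's payoff = 50.1 − 27.6 = 22.5. All other bidders lose, so their payoff is 0.

Payoffs: Firm T 0.0, Firm U 22.5, Firm E 0.0.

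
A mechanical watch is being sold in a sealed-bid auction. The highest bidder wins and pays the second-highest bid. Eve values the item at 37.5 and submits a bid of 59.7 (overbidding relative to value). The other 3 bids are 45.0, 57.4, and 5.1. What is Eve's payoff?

Payoff = -19.9.

Highest competing bid: 57.4.
Eve's bid 59.7 is the highest overall, so Eve wins and pays the second-highest bid, 57.4.
Payoff = value − price = 37.5 − 57.4 = -19.9.
Overbidding won the item at a price above value — truthful bidding would have avoided this loss.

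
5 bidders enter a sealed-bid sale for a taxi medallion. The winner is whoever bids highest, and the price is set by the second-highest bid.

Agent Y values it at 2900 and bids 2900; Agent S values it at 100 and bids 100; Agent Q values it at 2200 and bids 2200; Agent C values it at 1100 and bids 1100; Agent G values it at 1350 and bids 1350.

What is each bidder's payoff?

Agent Y 700, Agent S 0, Agent Q 0, Agent C 0, Agent G 0.

Bids in descending order: Agent Y 2900 > Agent Q 2200 > Agent G 1350 > Agent C 1100 > Agent S 100.
Agent Y has the top bid and wins; the price is the second-highest bid, 2200.
Agent Y's payoff = 2900 − 2200 = 700. All other bidders lose, so their payoff is 0.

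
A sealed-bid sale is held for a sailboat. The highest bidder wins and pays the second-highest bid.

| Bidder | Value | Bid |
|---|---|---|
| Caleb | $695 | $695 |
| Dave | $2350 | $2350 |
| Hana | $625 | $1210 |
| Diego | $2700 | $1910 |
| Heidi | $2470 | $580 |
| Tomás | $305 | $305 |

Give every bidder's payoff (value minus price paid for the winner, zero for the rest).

Bids in descending order: Dave $2350 > Diego $1910 > Hana $1210 > Caleb $695 > Heidi $580 > Tomás $305.
Dave has the top bid and wins; the price is the second-highest bid, $1910.
Dave's payoff = $2350 − $1910 = $440. All other bidders lose, so their payoff is 0.

Caleb $0, Dave $440, Hana $0, Diego $0, Heidi $0, Tomás $0.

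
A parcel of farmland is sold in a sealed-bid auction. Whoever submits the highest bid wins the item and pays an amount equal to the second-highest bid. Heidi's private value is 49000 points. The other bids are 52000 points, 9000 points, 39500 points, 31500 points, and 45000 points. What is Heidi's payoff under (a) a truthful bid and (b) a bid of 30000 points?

Truthful: 0 points; alternative: 0 points.

The highest competing bid is 52000 points.
Bidding truthfully at 49000 points: the top bid is 52000 points (a rival), so Heidi loses. Payoff = 0 points.
Bidding 30000 points: the top bid is 52000 points (a rival), so Heidi loses. Payoff = 0 points.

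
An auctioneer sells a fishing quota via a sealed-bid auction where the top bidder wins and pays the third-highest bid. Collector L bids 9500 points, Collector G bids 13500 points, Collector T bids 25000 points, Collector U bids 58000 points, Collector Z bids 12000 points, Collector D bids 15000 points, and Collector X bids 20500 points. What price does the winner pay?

Ranking the bids: Collector U 58000 points > Collector T 25000 points > Collector X 20500 points > Collector D 15000 points > Collector G 13500 points > Collector Z 12000 points > Collector L 9500 points.
Collector U is the highest bidder, so Collector U wins.
Under the third-price rule, the price is the third-highest bid: 20500 points.

20500 points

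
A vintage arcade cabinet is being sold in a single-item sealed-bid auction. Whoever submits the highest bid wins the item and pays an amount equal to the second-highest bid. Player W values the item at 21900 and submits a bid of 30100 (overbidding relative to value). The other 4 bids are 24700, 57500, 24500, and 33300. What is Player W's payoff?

Highest competing bid: 57500.
Player W's bid 30100 is not the highest, so Player W loses, pays nothing, and earns zero payoff.

Payoff = 0.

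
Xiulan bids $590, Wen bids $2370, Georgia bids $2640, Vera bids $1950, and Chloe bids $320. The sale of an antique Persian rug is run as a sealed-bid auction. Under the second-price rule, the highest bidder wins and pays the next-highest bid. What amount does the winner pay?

Bids in descending order: Georgia $2640, then Wen $2370, then Vera $1950, then Xiulan $590, then Chloe $320.
Georgia has the highest bid, so Georgia wins.
The second-highest bid is $2370, so that is what Georgia pays.

Price paid: $2370.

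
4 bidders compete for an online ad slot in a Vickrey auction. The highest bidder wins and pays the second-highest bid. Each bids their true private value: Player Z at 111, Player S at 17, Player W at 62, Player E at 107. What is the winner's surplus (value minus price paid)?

Surplus = 4.

Bids in descending order: Player Z 111; Player E 107; Player W 62; Player S 17.
Player Z wins with the top bid and pays the second-highest, 107.
Surplus = 111 − 107 = 4.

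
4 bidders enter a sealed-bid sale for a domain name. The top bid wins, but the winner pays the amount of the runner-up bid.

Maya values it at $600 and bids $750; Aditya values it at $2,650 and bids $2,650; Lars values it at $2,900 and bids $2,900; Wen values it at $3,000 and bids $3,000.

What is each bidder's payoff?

Payoffs: Maya $0, Aditya $0, Lars $0, Wen $100.

Sorted high to low: Wen $3,000, then Lars $2,900, then Aditya $2,650, then Maya $750.
Wen has the top bid and wins; the price is the second-highest bid, $2,900.
Wen's payoff = $3,000 − $2,900 = $100. All other bidders lose, so their payoff is 0.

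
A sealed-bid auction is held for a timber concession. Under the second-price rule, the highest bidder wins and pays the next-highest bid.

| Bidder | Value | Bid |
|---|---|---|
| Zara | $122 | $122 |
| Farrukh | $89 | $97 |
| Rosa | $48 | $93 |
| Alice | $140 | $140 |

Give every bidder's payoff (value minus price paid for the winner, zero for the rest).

Sorted high to low: Alice $140 > Zara $122 > Farrukh $97 > Rosa $93.
Alice has the top bid and wins; the price is the second-highest bid, $122.
Alice's payoff = $140 − $122 = $18. All other bidders lose, so their payoff is 0.

Payoffs: Zara $0, Farrukh $0, Rosa $0, Alice $18.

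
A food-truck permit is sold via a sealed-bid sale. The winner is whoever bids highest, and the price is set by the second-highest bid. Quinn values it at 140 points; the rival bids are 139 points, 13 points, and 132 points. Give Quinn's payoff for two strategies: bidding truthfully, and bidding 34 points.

The highest competing bid is 139 points.
Bidding truthfully at 140 points: Quinn has the top bid, wins, and pays the second-highest bid 139 points. Payoff = 140 points − 139 points = 1 points.
Bidding 34 points: the top bid is 139 points (a rival), so Quinn loses. Payoff = 0 points.

(a) 1 points  (b) 0 points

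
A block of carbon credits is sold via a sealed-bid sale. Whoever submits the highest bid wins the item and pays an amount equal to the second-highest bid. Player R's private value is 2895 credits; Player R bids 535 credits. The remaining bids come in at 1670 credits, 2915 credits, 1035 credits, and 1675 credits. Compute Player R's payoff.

Highest competing bid: 2915 credits.
Player R's bid 535 credits is not the highest, so Player R loses, pays nothing, and earns zero payoff.

Payoff = 0 credits.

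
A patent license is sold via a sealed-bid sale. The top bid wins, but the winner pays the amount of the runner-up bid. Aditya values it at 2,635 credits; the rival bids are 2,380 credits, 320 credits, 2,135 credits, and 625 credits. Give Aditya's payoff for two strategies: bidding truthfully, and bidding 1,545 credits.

The highest competing bid is 2,380 credits.
Bidding truthfully at 2,635 credits: Aditya has the top bid, wins, and pays the second-highest bid 2,380 credits. Payoff = 2,635 credits − 2,380 credits = 255 credits.
Bidding 1,545 credits: the top bid is 2,380 credits (a rival), so Aditya loses. Payoff = 0 credits.

Truthful: 255 credits; alternative: 0 credits.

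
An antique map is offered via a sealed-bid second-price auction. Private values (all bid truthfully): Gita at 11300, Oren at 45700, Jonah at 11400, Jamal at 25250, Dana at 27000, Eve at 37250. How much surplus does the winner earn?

Sorted high to low: Oren 45700; Eve 37250; Dana 27000; Jamal 25250; Jonah 11400; Gita 11300.
Oren wins with the top bid and pays the second-highest, 37250.
Surplus = 45700 − 37250 = 8450.

8450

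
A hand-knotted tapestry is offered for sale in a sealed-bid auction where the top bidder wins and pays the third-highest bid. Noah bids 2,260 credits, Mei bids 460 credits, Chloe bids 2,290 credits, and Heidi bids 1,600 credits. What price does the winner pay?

Bids in descending order: Chloe 2,290 credits, then Noah 2,260 credits, then Heidi 1,600 credits, then Mei 460 credits.
Chloe is the highest bidder, so Chloe wins.
Under the third-price rule, the price is the third-highest bid: 1,600 credits.

Price paid: 1,600 credits.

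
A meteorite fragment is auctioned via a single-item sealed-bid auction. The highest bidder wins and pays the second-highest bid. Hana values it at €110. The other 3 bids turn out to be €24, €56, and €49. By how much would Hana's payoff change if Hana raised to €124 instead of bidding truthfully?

€0

The highest competing bid is €56.
Bidding truthfully at €110: Hana has the top bid, wins, and pays the second-highest bid €56. Payoff = €110 − €56 = €54.
Bidding €124: Hana has the top bid, wins, and pays the second-highest bid €56. Payoff = €110 − €56 = €54.
Change = €54 − €54 = €0.
The bid only affects whether you win, not the price — here both bids land on the same side of the top rival bid, so the deviation is payoff-neutral.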